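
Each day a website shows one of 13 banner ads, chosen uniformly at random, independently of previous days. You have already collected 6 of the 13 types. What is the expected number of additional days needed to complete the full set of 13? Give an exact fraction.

4719/140

Starting from 6 distinct types, each trial gives a new one with probability (13−i)/13 when i types are held, so the wait for the next new type is 13/(13−i).
E = 13/7 + 13/6 + 13/5 + 13/4 + 13/3 + 13/2 + 13/1 = 4719/140.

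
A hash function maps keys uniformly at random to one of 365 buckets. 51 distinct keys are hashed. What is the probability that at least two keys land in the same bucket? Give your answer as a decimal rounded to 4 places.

0.9744

It's easier to compute the probability that all 51 are distinct.
P(all distinct) = 365/365 · 364/365 · ··· · 315/365 ≈ 0.0256.
So the probability of at least one match is 1 − 0.0256 = 0.9744.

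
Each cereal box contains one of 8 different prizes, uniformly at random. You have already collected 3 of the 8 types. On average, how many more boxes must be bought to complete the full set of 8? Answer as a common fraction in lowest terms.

Starting from 3 distinct types, each trial gives a new one with probability (8−i)/8 when i types are held, so the wait for the next new type is 8/(8−i).
E = 8/5 + 8/4 + 8/3 + 8/2 + 8/1 = 274/15.

274/15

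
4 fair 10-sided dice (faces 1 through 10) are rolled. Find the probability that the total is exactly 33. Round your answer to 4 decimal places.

0.0120

There are 10^4 = 10000 equally likely outcomes.
The number of ordered 4-tuples from {1,…,10} summing to 33 is 120.
P(sum = 33) = 120/10000 = 3/250 ≈ 0.0120.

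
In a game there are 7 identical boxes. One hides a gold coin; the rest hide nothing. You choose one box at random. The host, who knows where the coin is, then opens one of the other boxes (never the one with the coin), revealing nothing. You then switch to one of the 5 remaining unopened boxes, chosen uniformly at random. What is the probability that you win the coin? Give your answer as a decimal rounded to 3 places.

0.171

Your original box holds the coin with probability 1/7, so the other 6 collectively hold it with probability 6/7.
The host can always find an empty box to open, so this doesn't change that 6/7; it is now spread over the 5 remaining unopened boxes.
P(win by switching) = (6/7) · (1/5) = 6/35 ≈ 0.171.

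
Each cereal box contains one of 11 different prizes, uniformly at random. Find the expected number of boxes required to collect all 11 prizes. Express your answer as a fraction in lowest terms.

83711/2520

After i distinct types are collected, each trial gives a new one with probability (11−i)/11, so the expected wait for the next new type is 11/(11−i).
E = 11/11 + 11/10 + 11/9 + 11/8 + 11/7 + 11/6 + 11/5 + 11/4 + 11/3 + 11/2 + 11/1 = 83711/2520.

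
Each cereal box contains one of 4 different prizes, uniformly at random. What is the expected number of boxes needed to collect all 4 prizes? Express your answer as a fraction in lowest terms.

After i distinct types are collected, each trial gives a new one with probability (4−i)/4, so the expected wait for the next new type is 4/(4−i).
E = 4/4 + 4/3 + 4/2 + 4/1 = 25/3.

25/3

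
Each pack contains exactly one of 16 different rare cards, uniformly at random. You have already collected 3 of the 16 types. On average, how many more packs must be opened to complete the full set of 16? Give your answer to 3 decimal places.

50.882

Starting from 3 distinct types, each trial gives a new one with probability (16−i)/16 when i types are held, so the wait for the next new type is 16/(16−i).
E = 16/13 + 16/12 + 16/11 + 16/10 + 16/9 + 16/8 + 16/7 + 16/6 + 16/5 + 16/4 + 16/3 + 16/2 + 16/1 = 2291986/45045 ≈ 50.882.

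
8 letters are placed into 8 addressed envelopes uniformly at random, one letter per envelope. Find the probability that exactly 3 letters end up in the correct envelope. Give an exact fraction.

Choose which 3 of the 8 are fixed: C(8,3) = 56 ways.
The remaining 5 must have no fixed point: D(5) = 44.
P = 56·44/40320 = 11/180.

11/180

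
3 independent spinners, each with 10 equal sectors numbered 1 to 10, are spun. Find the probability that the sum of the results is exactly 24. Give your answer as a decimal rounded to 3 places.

0.028

There are 10^3 = 1000 equally likely outcomes.
The number of ordered 3-tuples from {1,…,10} summing to 24 is 28.
P(sum = 24) = 28/1000 = 7/250 ≈ 0.028.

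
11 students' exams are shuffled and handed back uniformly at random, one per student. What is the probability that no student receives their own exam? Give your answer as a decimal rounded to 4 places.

This is the derangement probability: permutations of 11 with no fixed point.
D(11) = 11! · (1 − 1/1! + 1/2! − ··· + (−1)^11/11!) = 14684570.
P = 14684570/39916800 = 1468457/3991680 ≈ 0.3679.

0.3679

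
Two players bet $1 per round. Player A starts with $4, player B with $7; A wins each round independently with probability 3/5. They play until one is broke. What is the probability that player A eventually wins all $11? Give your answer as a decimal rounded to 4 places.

0.8119

Let r = q/p = (2/5)/(3/5) = 2/3. The recurrence P(i) = p·P(i+1) + q·P(i−1) with P(0)=0, P(11)=1 gives P(i) = (1 − r^i)/(1 − r^11).
P(4) = (1 − (2/3)^4) / (1 − (2/3)^11) = 142155/175099 ≈ 0.8119.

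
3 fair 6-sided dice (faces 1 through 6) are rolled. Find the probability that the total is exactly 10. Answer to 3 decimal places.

There are 6^3 = 216 equally likely outcomes.
The number of ordered 3-tuples from {1,…,6} summing to 10 is 27.
P(sum = 10) = 27/216 = 1/8 ≈ 0.125.

0.125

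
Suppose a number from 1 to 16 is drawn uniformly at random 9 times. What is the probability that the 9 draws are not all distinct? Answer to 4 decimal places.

P(all 9 different) = 16/16 · 15/16 · ··· · 8/16 ≈ 0.0604.
P(at least two equal) = 1 − 0.0604 = 0.9396.

0.9396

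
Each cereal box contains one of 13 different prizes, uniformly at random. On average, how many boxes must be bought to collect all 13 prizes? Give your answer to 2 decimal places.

41.34

After i distinct types are collected, each trial gives a new one with probability (13−i)/13, so the expected wait for the next new type is 13/(13−i).
E = 13/13 + 13/12 + 13/11 + 13/10 + 13/9 + 13/8 + 13/7 + 13/6 + 13/5 + 13/4 + 13/3 + 13/2 + 13/1 = 1145993/27720 ≈ 41.34.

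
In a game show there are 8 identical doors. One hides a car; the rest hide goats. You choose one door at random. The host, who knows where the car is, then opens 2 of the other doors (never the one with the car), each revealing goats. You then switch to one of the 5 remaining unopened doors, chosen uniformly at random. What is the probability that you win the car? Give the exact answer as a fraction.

Your original door holds the car with probability 1/8, so the other 7 collectively hold it with probability 7/8.
The host can always find 2 empty doors to open, so the reveals don't change that 7/8; it is now spread over the 5 remaining unopened doors.
P(win by switching) = (7/8) · (1/5) = 7/40.

7/40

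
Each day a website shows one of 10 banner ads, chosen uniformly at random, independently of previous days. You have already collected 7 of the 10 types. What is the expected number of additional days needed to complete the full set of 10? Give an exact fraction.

Starting from 7 distinct types, each trial gives a new one with probability (10−i)/10 when i types are held, so the wait for the next new type is 10/(10−i).
E = 10/3 + 10/2 + 10/1 = 55/3.

55/3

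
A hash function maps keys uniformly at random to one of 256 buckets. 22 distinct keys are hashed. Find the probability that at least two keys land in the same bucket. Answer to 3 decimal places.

It's easier to compute the probability that all 22 are distinct.
P(all distinct) = 256/256 · 255/256 · ··· · 235/256 ≈ 0.395.
So the probability of at least one match is 1 − 0.395 = 0.605.

0.605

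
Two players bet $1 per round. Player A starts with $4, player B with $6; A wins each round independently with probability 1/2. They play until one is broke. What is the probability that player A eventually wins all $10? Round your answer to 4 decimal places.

0.4000

With a fair step, P(i) = ½P(i−1) + ½P(i+1) with P(0)=0, P(10)=1 has the linear solution P(i) = i/10.
P(4) = 4/10 = 2/5 ≈ 0.4000.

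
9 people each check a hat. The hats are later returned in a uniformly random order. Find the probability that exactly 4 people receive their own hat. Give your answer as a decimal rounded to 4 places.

0.0153

Choose which 4 of the 9 are fixed: C(9,4) = 126 ways.
The remaining 5 must have no fixed point: D(5) = 44.
P = 126·44/362880 = 11/720 ≈ 0.0153.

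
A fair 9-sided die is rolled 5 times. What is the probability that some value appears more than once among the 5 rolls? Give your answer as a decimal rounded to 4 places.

0.7439

P(all 5 different) = 9/9 · 8/9 · ··· · 5/9 ≈ 0.2561.
P(at least two equal) = 1 − 0.2561 = 0.7439.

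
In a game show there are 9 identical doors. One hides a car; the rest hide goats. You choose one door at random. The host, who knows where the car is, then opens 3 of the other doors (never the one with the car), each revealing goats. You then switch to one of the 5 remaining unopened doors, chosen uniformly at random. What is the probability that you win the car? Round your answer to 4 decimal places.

Your original door holds the car with probability 1/9, so the other 8 collectively hold it with probability 8/9.
The host can always find 3 empty doors to open, so the reveals don't change that 8/9; it is now spread over the 5 remaining unopened doors.
P(win by switching) = (8/9) · (1/5) = 8/45 ≈ 0.1778.

0.1778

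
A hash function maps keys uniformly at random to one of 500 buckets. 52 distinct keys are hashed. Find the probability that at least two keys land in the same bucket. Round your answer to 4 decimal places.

It's easier to compute the probability that all 52 are distinct.
P(all distinct) = 500/500 · 499/500 · ··· · 449/500 ≈ 0.0641.
So the probability of at least one match is 1 − 0.0641 = 0.9359.

0.9359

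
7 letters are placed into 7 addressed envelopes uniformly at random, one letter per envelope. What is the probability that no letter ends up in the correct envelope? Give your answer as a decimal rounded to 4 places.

This is the derangement probability: permutations of 7 with no fixed point.
D(7) = 7! · (1 − 1/1! + 1/2! − ··· + (−1)^7/7!) = 1854.
P = 1854/5040 = 103/280 ≈ 0.3679.

0.3679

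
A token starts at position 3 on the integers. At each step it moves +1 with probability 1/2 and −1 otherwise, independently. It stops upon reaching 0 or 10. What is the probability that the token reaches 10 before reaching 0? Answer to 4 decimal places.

0.3000

With a fair step, P(i) = ½P(i−1) + ½P(i+1) with P(0)=0, P(10)=1 has the linear solution P(i) = i/10.
P(3) = 3/10 ≈ 0.3000.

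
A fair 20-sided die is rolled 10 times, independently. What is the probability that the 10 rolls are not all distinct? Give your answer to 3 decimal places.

0.935

P(all 10 different) = 20/20 · 19/20 · ··· · 11/20 ≈ 0.065.
P(at least two equal) = 1 − 0.065 = 0.935.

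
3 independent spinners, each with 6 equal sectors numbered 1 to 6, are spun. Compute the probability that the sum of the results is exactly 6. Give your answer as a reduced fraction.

There are 6^3 = 216 equally likely outcomes.
The number of ordered 3-tuples from {1,…,6} summing to 6 is 10.
P(sum = 6) = 10/216 = 5/108.

5/108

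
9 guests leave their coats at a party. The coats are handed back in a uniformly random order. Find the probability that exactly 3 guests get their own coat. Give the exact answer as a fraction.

53/864

Choose which 3 of the 9 are fixed: C(9,3) = 84 ways.
The remaining 6 must have no fixed point: D(6) = 265.
P = 84·265/362880 = 53/864.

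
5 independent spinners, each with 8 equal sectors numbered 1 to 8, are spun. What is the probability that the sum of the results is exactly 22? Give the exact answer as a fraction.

615/8192

There are 8^5 = 32768 equally likely outcomes.
The number of ordered 5-tuples from {1,…,8} summing to 22 is 2460.
P(sum = 22) = 2460/32768 = 615/8192.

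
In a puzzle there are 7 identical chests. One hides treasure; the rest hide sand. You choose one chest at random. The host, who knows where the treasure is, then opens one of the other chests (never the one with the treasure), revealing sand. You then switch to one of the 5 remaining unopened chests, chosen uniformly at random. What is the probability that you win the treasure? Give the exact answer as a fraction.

Your original chest holds the treasure with probability 1/7, so the other 6 collectively hold it with probability 6/7.
The host can always find an empty chest to open, so this doesn't change that 6/7; it is now spread over the 5 remaining unopened chests.
P(win by switching) = (6/7) · (1/5) = 6/35.

6/35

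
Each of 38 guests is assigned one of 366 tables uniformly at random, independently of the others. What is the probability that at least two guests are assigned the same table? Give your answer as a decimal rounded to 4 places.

0.8633

It's easier to compute the probability that all 38 are distinct.
P(all distinct) = 366/366 · 365/366 · ··· · 329/366 ≈ 0.1367.
So the probability of at least one match is 1 − 0.1367 = 0.8633.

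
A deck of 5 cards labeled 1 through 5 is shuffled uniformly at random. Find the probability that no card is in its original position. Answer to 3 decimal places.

0.367

This is the derangement probability: permutations of 5 with no fixed point.
D(5) = 5! · (1 − 1/1! + 1/2! − ··· + (−1)^5/5!) = 44.
P = 44/120 = 11/30 ≈ 0.367.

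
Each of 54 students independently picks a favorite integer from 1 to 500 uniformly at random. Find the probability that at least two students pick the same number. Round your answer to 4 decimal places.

0.9487

It's easier to compute the probability that all 54 are distinct.
P(all distinct) = 500/500 · 499/500 · ··· · 447/500 ≈ 0.0513.
So the probability of at least one match is 1 − 0.0513 = 0.9487.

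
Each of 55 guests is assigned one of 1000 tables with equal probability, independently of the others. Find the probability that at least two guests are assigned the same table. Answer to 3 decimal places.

It's easier to compute the probability that all 55 are distinct.
P(all distinct) = 1000/1000 · 999/1000 · ··· · 946/1000 ≈ 0.220.
So the probability of at least one match is 1 − 0.220 = 0.780.

0.780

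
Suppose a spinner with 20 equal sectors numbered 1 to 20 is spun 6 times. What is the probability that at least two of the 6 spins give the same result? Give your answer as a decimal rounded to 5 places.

0.56395

P(all 6 different) = 20/20 · 19/20 · ··· · 15/20 ≈ 0.43605.
P(at least two equal) = 1 − 0.43605 = 0.56395.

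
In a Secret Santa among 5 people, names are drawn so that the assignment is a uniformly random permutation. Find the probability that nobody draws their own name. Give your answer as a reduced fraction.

11/30

This is the derangement probability: permutations of 5 with no fixed point.
D(5) = 5! · (1 − 1/1! + 1/2! − ··· + (−1)^5/5!) = 44.
P = 44/120 = 11/30.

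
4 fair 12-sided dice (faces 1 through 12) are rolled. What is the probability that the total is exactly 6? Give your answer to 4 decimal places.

0.0005

There are 12^4 = 20736 equally likely outcomes.
The number of ordered 4-tuples from {1,…,12} summing to 6 is 10.
P(sum = 6) = 10/20736 = 5/10368 ≈ 0.0005.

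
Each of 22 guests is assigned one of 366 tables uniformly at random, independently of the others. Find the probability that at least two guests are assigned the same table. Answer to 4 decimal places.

It's easier to compute the probability that all 22 are distinct.
P(all distinct) = 366/366 · 365/366 · ··· · 345/366 ≈ 0.5252.
So the probability of at least one match is 1 − 0.5252 = 0.4748.

0.4748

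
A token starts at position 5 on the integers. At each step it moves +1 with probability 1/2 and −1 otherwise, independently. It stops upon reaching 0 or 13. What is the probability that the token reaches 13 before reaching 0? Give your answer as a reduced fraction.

5/13

With a fair step, P(i) = ½P(i−1) + ½P(i+1) with P(0)=0, P(13)=1 has the linear solution P(i) = i/13.
P(5) = 5/13.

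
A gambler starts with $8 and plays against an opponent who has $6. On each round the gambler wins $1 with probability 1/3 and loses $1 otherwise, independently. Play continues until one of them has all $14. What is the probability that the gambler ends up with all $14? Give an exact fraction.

Let r = q/p = (2/3)/(1/3) = 2. The recurrence P(i) = p·P(i+1) + q·P(i−1) with P(0)=0, P(14)=1 gives P(i) = (1 − r^i)/(1 − r^14).
P(8) = (1 − (2)^8) / (1 − (2)^14) = 85/5461.

85/5461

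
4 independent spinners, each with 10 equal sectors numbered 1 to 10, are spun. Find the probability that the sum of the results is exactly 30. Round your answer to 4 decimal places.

There are 10^4 = 10000 equally likely outcomes.
The number of ordered 4-tuples from {1,…,10} summing to 30 is 282.
P(sum = 30) = 282/10000 = 141/5000 ≈ 0.0282.

0.0282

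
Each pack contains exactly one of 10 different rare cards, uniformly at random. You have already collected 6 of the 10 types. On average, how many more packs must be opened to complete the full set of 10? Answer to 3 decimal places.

20.833

Starting from 6 distinct types, each trial gives a new one with probability (10−i)/10 when i types are held, so the wait for the next new type is 10/(10−i).
E = 10/4 + 10/3 + 10/2 + 10/1 = 125/6 ≈ 20.833.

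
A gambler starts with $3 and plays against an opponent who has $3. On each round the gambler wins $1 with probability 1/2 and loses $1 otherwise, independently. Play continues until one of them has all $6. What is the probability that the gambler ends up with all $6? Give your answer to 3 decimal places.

0.500

With a fair step, P(i) = ½P(i−1) + ½P(i+1) with P(0)=0, P(6)=1 has the linear solution P(i) = i/6.
P(3) = 3/6 = 1/2 ≈ 0.500.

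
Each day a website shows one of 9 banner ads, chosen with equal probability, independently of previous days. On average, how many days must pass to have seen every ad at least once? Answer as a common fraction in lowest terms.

7129/280

After i distinct types are collected, each trial gives a new one with probability (9−i)/9, so the expected wait for the next new type is 9/(9−i).
E = 9/9 + 9/8 + 9/7 + 9/6 + 9/5 + 9/4 + 9/3 + 9/2 + 9/1 = 7129/280.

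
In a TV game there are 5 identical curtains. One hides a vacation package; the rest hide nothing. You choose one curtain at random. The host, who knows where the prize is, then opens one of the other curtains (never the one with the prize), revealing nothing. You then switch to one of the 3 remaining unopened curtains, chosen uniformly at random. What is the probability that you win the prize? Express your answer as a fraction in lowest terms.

Your original curtain holds the prize with probability 1/5, so the other 4 collectively hold it with probability 4/5.
The host can always find an empty curtain to open, so this doesn't change that 4/5; it is now spread over the 3 remaining unopened curtains.
P(win by switching) = (4/5) · (1/3) = 4/15.

4/15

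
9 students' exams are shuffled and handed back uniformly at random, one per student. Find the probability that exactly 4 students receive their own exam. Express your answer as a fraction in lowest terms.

11/720

Choose which 4 of the 9 are fixed: C(9,4) = 126 ways.
The remaining 5 must have no fixed point: D(5) = 44.
P = 126·44/362880 = 11/720.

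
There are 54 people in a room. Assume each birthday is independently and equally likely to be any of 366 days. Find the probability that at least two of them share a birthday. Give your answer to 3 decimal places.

It's easier to compute the probability that all 54 are distinct.
P(all distinct) = 366/366 · 365/366 · ··· · 313/366 ≈ 0.016.
So the probability of at least one match is 1 − 0.016 = 0.984.

0.984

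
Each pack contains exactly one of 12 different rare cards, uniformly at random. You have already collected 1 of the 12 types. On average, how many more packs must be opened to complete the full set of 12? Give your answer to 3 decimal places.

Starting from 1 distinct type, each trial gives a new one with probability (12−i)/12 when i types are held, so the wait for the next new type is 12/(12−i).
E = 12/11 + 12/10 + 12/9 + 12/8 + 12/7 + 12/6 + 12/5 + 12/4 + 12/3 + 12/2 + 12/1 = 83711/2310 ≈ 36.239.

36.239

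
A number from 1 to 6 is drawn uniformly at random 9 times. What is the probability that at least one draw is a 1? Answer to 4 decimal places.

0.8062

P(no draw is a 1) = (5/6)^9 ≈ 0.1938.
P(at least one) = 1 − 0.1938 = 0.8062.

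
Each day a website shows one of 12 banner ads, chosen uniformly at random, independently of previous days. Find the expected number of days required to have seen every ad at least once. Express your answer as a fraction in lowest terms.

86021/2310

After i distinct types are collected, each trial gives a new one with probability (12−i)/12, so the expected wait for the next new type is 12/(12−i).
E = 12/12 + 12/11 + 12/10 + 12/9 + 12/8 + 12/7 + 12/6 + 12/5 + 12/4 + 12/3 + 12/2 + 12/1 = 86021/2310.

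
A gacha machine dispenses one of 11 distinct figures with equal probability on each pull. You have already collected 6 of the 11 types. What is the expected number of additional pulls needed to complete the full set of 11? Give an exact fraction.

Starting from 6 distinct types, each trial gives a new one with probability (11−i)/11 when i types are held, so the wait for the next new type is 11/(11−i).
E = 11/5 + 11/4 + 11/3 + 11/2 + 11/1 = 1507/60.

1507/60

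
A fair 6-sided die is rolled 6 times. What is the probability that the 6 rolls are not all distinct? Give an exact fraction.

P(all 6 different) = 6/6 · 5/6 · ··· · 1/6 = 5/324.
P(at least two equal) = 1 − 5/324 = 319/324.

319/324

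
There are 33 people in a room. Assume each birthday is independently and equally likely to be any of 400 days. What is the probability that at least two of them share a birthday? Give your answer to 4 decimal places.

It's easier to compute the probability that all 33 are distinct.
P(all distinct) = 400/400 · 399/400 · ··· · 368/400 ≈ 0.2574.
So the probability of at least one match is 1 − 0.2574 = 0.7426.

0.7426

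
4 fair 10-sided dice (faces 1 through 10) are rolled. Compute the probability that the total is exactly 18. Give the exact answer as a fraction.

There are 10^4 = 10000 equally likely outcomes.
The number of ordered 4-tuples from {1,…,10} summing to 18 is 540.
P(sum = 18) = 540/10000 = 27/500.

27/500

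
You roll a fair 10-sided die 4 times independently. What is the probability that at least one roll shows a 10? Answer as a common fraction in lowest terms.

3439/10000

P(no roll shows a 10) = (9/10)^4 = 6561/10000.
P(at least one) = 1 − 6561/10000 = 3439/10000.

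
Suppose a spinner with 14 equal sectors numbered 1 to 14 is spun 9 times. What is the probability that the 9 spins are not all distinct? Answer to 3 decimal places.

0.965

P(all 9 different) = 14/14 · 13/14 · ··· · 6/14 ≈ 0.035.
P(at least two equal) = 1 − 0.035 = 0.965.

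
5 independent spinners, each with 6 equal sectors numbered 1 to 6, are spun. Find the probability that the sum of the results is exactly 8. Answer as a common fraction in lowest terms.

There are 6^5 = 7776 equally likely outcomes.
The number of ordered 5-tuples from {1,…,6} summing to 8 is 35.
P(sum = 8) = 35/7776.

35/7776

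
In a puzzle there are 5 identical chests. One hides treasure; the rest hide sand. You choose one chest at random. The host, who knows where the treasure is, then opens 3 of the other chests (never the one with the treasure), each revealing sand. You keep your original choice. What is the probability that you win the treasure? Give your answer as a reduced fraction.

1/5

The host can always open 3 empty chests regardless of your choice, so the reveals give no information about your original chest.
P(win by staying) = 1/5.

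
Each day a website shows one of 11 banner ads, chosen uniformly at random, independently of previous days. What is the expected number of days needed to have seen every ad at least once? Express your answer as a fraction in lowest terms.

After i distinct types are collected, each trial gives a new one with probability (11−i)/11, so the expected wait for the next new type is 11/(11−i).
E = 11/11 + 11/10 + 11/9 + 11/8 + 11/7 + 11/6 + 11/5 + 11/4 + 11/3 + 11/2 + 11/1 = 83711/2520.

83711/2520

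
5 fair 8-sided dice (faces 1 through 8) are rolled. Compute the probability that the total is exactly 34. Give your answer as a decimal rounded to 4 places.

0.0064

There are 8^5 = 32768 equally likely outcomes.
The number of ordered 5-tuples from {1,…,8} summing to 34 is 210.
P(sum = 34) = 210/32768 = 105/16384 ≈ 0.0064.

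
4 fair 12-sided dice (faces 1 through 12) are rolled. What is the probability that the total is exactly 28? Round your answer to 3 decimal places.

There are 12^4 = 20736 equally likely outcomes.
The number of ordered 4-tuples from {1,…,12} summing to 28 is 1111.
P(sum = 28) = 1111/20736 ≈ 0.054.

0.054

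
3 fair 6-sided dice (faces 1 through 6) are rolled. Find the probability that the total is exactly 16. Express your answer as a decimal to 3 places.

0.028

There are 6^3 = 216 equally likely outcomes.
The number of ordered 3-tuples from {1,…,6} summing to 16 is 6.
P(sum = 16) = 6/216 = 1/36 ≈ 0.028.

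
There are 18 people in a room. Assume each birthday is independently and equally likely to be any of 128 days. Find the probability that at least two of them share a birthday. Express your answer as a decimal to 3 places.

0.715

It's easier to compute the probability that all 18 are distinct.
P(all distinct) = 128/128 · 127/128 · ··· · 111/128 ≈ 0.285.
So the probability of at least one match is 1 − 0.285 = 0.715.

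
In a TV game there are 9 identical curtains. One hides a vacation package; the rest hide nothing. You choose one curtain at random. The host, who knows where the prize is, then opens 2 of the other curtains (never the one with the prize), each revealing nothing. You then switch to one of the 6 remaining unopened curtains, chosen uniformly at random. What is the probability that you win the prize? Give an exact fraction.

4/27

Your original curtain holds the prize with probability 1/9, so the other 8 collectively hold it with probability 8/9.
The host can always find 2 empty curtains to open, so the reveals don't change that 8/9; it is now spread over the 6 remaining unopened curtains.
P(win by switching) = (8/9) · (1/6) = 4/27.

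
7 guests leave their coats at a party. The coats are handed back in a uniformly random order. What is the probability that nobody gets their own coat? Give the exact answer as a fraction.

103/280

This is the derangement probability: permutations of 7 with no fixed point.
D(7) = 7! · (1 − 1/1! + 1/2! − ··· + (−1)^7/7!) = 1854.
P = 1854/5040 = 103/280.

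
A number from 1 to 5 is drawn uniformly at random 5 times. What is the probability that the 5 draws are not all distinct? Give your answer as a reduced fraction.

601/625

P(all 5 different) = 5/5 · 4/5 · ··· · 1/5 = 24/625.
P(at least two equal) = 1 − 24/625 = 601/625.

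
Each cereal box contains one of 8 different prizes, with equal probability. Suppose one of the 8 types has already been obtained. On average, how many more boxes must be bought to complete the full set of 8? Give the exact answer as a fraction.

726/35

Starting from 1 distinct type, each trial gives a new one with probability (8−i)/8 when i types are held, so the wait for the next new type is 8/(8−i).
E = 8/7 + 8/6 + 8/5 + 8/4 + 8/3 + 8/2 + 8/1 = 726/35.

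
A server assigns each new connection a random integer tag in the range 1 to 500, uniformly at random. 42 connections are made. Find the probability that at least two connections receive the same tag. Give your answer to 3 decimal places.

0.830

It's easier to compute the probability that all 42 are distinct.
P(all distinct) = 500/500 · 499/500 · ··· · 459/500 ≈ 0.170.
So the probability of at least one match is 1 − 0.170 = 0.830.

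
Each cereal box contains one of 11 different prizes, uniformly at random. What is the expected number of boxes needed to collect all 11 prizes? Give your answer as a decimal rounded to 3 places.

After i distinct types are collected, each trial gives a new one with probability (11−i)/11, so the expected wait for the next new type is 11/(11−i).
E = 11/11 + 11/10 + 11/9 + 11/8 + 11/7 + 11/6 + 11/5 + 11/4 + 11/3 + 11/2 + 11/1 = 83711/2520 ≈ 33.219.

33.219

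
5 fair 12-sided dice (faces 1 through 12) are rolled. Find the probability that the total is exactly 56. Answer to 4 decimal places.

0.0003

There are 12^5 = 248832 equally likely outcomes.
The number of ordered 5-tuples from {1,…,12} summing to 56 is 70.
P(sum = 56) = 70/248832 = 35/124416 ≈ 0.0003.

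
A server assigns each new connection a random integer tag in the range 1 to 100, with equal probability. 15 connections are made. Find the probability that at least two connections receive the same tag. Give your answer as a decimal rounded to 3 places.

0.669

It's easier to compute the probability that all 15 are distinct.
P(all distinct) = 100/100 · 99/100 · ··· · 86/100 ≈ 0.331.
So the probability of at least one match is 1 − 0.331 = 0.669.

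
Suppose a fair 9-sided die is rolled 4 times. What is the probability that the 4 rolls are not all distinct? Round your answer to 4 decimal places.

P(all 4 different) = 9/9 · 8/9 · ··· · 6/9 ≈ 0.4609.
P(at least two equal) = 1 − 0.4609 = 0.5391.

0.5391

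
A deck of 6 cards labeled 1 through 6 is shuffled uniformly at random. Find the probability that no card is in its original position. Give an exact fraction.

This is the derangement probability: permutations of 6 with no fixed point.
D(6) = 6! · (1 − 1/1! + 1/2! − ··· + (−1)^6/6!) = 265.
P = 265/720 = 53/144.

53/144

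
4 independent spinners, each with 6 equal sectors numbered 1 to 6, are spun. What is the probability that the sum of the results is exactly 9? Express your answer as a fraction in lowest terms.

There are 6^4 = 1296 equally likely outcomes.
The number of ordered 4-tuples from {1,…,6} summing to 9 is 56.
P(sum = 9) = 56/1296 = 7/162.

7/162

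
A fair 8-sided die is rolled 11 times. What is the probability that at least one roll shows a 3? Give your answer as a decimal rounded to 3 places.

0.770

P(no roll shows a 3) = (7/8)^11 ≈ 0.230.
P(at least one) = 1 − 0.230 = 0.770.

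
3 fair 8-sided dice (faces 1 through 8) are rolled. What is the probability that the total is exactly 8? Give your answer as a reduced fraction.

There are 8^3 = 512 equally likely outcomes.
The number of ordered 3-tuples from {1,…,8} summing to 8 is 21.
P(sum = 8) = 21/512.

21/512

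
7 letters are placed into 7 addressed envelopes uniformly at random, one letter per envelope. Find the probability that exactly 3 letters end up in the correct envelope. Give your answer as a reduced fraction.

Choose which 3 of the 7 are fixed: C(7,3) = 35 ways.
The remaining 4 must have no fixed point: D(4) = 9.
P = 35·9/5040 = 1/16.

1/16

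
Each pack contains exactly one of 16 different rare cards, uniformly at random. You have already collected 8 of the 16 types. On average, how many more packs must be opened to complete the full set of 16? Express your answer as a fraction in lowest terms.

Starting from 8 distinct types, each trial gives a new one with probability (16−i)/16 when i types are held, so the wait for the next new type is 16/(16−i).
E = 16/8 + 16/7 + 16/6 + 16/5 + 16/4 + 16/3 + 16/2 + 16/1 = 1522/35.

1522/35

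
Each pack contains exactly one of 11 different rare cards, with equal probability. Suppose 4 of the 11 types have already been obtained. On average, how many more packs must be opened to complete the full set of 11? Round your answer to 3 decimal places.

Starting from 4 distinct types, each trial gives a new one with probability (11−i)/11 when i types are held, so the wait for the next new type is 11/(11−i).
E = 11/7 + 11/6 + 11/5 + 11/4 + 11/3 + 11/2 + 11/1 = 3993/140 ≈ 28.521.

28.521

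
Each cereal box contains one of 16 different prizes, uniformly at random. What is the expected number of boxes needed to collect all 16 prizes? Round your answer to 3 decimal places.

After i distinct types are collected, each trial gives a new one with probability (16−i)/16, so the expected wait for the next new type is 16/(16−i).
E = 16/16 + 16/15 + 16/14 + 16/13 + 16/12 + 16/11 + 16/10 + 16/9 + 16/8 + 16/7 + 16/6 + 16/5 + 16/4 + 16/3 + 16/2 + 16/1 = 2436559/45045 ≈ 54.092.

54.092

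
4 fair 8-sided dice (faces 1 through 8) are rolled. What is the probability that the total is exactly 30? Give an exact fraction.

5/2048

There are 8^4 = 4096 equally likely outcomes.
The number of ordered 4-tuples from {1,…,8} summing to 30 is 10.
P(sum = 30) = 10/4096 = 5/2048.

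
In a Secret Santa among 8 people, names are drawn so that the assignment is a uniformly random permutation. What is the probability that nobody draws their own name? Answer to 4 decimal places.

This is the derangement probability: permutations of 8 with no fixed point.
D(8) = 8! · (1 − 1/1! + 1/2! − ··· + (−1)^8/8!) = 14833.
P = 14833/40320 = 2119/5760 ≈ 0.3679.

0.3679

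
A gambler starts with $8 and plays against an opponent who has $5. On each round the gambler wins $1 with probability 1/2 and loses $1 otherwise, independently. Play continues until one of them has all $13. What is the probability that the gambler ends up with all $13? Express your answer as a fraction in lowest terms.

8/13

With a fair step, P(i) = ½P(i−1) + ½P(i+1) with P(0)=0, P(13)=1 has the linear solution P(i) = i/13.
P(8) = 8/13.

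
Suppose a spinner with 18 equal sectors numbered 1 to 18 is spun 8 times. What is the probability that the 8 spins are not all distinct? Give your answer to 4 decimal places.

0.8399

P(all 8 different) = 18/18 · 17/18 · ··· · 11/18 ≈ 0.1601.
P(at least two equal) = 1 − 0.1601 = 0.8399.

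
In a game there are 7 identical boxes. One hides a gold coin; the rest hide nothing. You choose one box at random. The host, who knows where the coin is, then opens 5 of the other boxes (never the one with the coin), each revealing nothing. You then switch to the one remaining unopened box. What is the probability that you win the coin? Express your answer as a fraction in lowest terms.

6/7

Your original box holds the coin with probability 1/7, so the other 6 collectively hold it with probability 6/7.
The host can always find 5 empty boxes to open, so the reveals don't change that 6/7; it is now spread over the 1 remaining unopened box.
P(win by switching) = (6/7) · (1/1) = 6/7.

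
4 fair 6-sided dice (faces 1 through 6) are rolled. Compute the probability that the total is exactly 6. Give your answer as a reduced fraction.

There are 6^4 = 1296 equally likely outcomes.
The number of ordered 4-tuples from {1,…,6} summing to 6 is 10.
P(sum = 6) = 10/1296 = 5/648.

5/648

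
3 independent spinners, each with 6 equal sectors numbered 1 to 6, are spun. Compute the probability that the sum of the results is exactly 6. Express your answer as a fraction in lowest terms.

There are 6^3 = 216 equally likely outcomes.
The number of ordered 3-tuples from {1,…,6} summing to 6 is 10.
P(sum = 6) = 10/216 = 5/108.

5/108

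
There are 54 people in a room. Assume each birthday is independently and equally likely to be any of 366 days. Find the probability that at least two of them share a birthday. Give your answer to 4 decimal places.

It's easier to compute the probability that all 54 are distinct.
P(all distinct) = 366/366 · 365/366 · ··· · 313/366 ≈ 0.0163.
So the probability of at least one match is 1 − 0.0163 = 0.9837.

0.9837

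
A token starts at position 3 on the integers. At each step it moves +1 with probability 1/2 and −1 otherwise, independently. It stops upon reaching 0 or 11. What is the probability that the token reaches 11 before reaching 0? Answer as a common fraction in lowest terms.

With a fair step, P(i) = ½P(i−1) + ½P(i+1) with P(0)=0, P(11)=1 has the linear solution P(i) = i/11.
P(3) = 3/11.

3/11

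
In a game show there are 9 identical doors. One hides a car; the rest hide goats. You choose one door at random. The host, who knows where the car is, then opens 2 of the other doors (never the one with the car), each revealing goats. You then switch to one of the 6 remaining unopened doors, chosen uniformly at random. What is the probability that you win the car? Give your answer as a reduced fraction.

Your original door holds the car with probability 1/9, so the other 8 collectively hold it with probability 8/9.
The host can always find 2 empty doors to open, so the reveals don't change that 8/9; it is now spread over the 6 remaining unopened doors.
P(win by switching) = (8/9) · (1/6) = 4/27.

4/27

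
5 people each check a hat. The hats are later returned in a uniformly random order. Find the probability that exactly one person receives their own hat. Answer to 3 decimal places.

0.375

Choose which one is fixed: C(5,1) = 5 ways.
The remaining 4 must have no fixed point: D(4) = 9.
P = 5·9/120 = 3/8 ≈ 0.375.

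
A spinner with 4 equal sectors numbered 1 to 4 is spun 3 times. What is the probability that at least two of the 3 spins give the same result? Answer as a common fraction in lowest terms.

5/8

P(all 3 different) = 4/4 · 3/4 · ··· · 2/4 = 3/8.
P(at least two equal) = 1 − 3/8 = 5/8.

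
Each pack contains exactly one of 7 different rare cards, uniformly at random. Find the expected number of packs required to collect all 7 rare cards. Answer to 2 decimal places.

18.15

After i distinct types are collected, each trial gives a new one with probability (7−i)/7, so the expected wait for the next new type is 7/(7−i).
E = 7/7 + 7/6 + 7/5 + 7/4 + 7/3 + 7/2 + 7/1 = 363/20 ≈ 18.15.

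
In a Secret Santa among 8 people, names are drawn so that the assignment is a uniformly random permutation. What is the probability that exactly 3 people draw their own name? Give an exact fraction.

Choose which 3 of the 8 are fixed: C(8,3) = 56 ways.
The remaining 5 must have no fixed point: D(5) = 44.
P = 56·44/40320 = 11/180.

11/180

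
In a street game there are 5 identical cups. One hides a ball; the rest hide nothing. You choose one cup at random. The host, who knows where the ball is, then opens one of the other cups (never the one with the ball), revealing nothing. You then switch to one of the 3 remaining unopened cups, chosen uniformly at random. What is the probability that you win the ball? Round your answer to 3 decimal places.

0.267

Your original cup holds the ball with probability 1/5, so the other 4 collectively hold it with probability 4/5.
The host can always find an empty cup to open, so this doesn't change that 4/5; it is now spread over the 3 remaining unopened cups.
P(win by switching) = (4/5) · (1/3) = 4/15 ≈ 0.267.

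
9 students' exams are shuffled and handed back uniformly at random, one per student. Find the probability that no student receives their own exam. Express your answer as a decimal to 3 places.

0.368

This is the derangement probability: permutations of 9 with no fixed point.
D(9) = 9! · (1 − 1/1! + 1/2! − ··· + (−1)^9/9!) = 133496.
P = 133496/362880 = 16687/45360 ≈ 0.368.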